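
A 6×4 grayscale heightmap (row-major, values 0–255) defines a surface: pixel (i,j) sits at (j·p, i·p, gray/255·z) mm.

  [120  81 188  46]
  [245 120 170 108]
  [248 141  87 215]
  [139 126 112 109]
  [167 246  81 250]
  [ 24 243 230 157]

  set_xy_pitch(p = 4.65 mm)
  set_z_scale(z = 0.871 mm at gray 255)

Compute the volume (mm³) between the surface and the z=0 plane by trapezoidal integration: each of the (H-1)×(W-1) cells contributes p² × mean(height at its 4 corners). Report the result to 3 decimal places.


168.483

height_mm = gray/255 × 0.871; cell vol = 4.65² × mean(4 corners)
unit = 4.65² × 0.871 / (4×255) = 0.0184639 mm³ per gray-sum
row 0: Σ corner-gray over 3 cells = 1637  → 30.2254
row 1: Σ corner-gray over 3 cells = 1852  → 34.1952
row 2: Σ corner-gray over 3 cells = 1643  → 30.3362
row 3: Σ corner-gray over 3 cells = 1795  → 33.1427
row 4: Σ corner-gray over 3 cells = 2198  → 40.5837
Σ rows: total corner-gray = 9125  → 168.4833 mm³


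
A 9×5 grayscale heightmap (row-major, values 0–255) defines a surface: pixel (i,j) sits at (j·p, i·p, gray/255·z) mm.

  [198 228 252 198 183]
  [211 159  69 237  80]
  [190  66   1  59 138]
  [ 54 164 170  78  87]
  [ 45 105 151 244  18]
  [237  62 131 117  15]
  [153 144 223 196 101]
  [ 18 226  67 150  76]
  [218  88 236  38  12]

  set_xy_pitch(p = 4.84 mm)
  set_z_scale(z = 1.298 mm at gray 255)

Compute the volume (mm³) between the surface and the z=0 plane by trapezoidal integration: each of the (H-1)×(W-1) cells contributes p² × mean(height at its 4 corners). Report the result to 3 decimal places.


501.199

height_mm = gray/255 × 1.298; cell vol = 4.84² × mean(4 corners)
unit = 4.84² × 1.298 / (4×255) = 0.0298102 mm³ per gray-sum
row 0: Σ corner-gray over 4 cells = 2958  → 88.1786
row 1: Σ corner-gray over 4 cells = 1801  → 53.6882
row 2: Σ corner-gray over 4 cells = 1545  → 46.0568
row 3: Σ corner-gray over 4 cells = 2028  → 60.4551
row 4: Σ corner-gray over 4 cells = 1935  → 57.6828
row 5: Σ corner-gray over 4 cells = 2252  → 67.1326
row 6: Σ corner-gray over 4 cells = 2360  → 70.3521
row 7: Σ corner-gray over 4 cells = 1934  → 57.6530
Σ rows: total corner-gray = 16813  → 501.1993 mm³


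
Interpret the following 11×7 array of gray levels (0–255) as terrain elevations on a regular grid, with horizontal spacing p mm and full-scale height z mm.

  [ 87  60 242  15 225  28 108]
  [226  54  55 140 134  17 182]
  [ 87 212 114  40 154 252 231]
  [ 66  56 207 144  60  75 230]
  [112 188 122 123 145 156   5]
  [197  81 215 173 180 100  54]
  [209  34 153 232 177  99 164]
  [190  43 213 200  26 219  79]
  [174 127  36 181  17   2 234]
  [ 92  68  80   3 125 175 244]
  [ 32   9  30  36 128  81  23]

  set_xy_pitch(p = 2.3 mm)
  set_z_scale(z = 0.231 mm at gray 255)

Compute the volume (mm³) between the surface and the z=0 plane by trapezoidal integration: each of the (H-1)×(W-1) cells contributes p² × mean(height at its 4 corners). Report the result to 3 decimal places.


34.908

height_mm = gray/255 × 0.231; cell vol = 2.3² × mean(4 corners)
unit = 2.3² × 0.231 / (4×255) = 0.00119803 mm³ per gray-sum
row 0: Σ corner-gray over 6 cells = 2543  → 3.0466
row 1: Σ corner-gray over 6 cells = 3070  → 3.6780
row 2: Σ corner-gray over 6 cells = 3242  → 3.8840
row 3: Σ corner-gray over 6 cells = 2965  → 3.5522
row 4: Σ corner-gray over 6 cells = 3334  → 3.9942
row 5: Σ corner-gray over 6 cells = 3512  → 4.2075
row 6: Σ corner-gray over 6 cells = 3434  → 4.1140
row 7: Σ corner-gray over 6 cells = 2805  → 3.3605
row 8: Σ corner-gray over 6 cells = 2372  → 2.8417
row 9: Σ corner-gray over 6 cells = 1861  → 2.2295
Σ rows: total corner-gray = 29138  → 34.9082 mm³


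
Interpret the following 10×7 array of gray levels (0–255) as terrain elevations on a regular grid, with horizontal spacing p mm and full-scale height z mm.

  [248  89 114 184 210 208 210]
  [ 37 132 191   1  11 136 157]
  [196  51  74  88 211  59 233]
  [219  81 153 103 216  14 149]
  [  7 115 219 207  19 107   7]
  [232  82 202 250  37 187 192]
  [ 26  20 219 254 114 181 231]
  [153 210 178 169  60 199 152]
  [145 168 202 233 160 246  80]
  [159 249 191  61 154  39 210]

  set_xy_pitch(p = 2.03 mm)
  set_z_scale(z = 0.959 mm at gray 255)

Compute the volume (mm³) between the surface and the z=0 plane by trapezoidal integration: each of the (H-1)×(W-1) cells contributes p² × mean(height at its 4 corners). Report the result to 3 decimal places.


height_mm = gray/255 × 0.959; cell vol = 2.03² × mean(4 corners)
unit = 2.03² × 0.959 / (4×255) = 0.00387445 mm³ per gray-sum
row 0: Σ corner-gray over 6 cells = 3204  → 12.4138
row 1: Σ corner-gray over 6 cells = 2531  → 9.8062
row 2: Σ corner-gray over 6 cells = 2897  → 11.2243
row 3: Σ corner-gray over 6 cells = 2850  → 11.0422
row 4: Σ corner-gray over 6 cells = 3288  → 12.7392
row 5: Σ corner-gray over 6 cells = 3773  → 14.6183
row 6: Σ corner-gray over 6 cells = 3770  → 14.6067
row 7: Σ corner-gray over 6 cells = 4180  → 16.1952
row 8: Σ corner-gray over 6 cells = 4000  → 15.4978
Σ rows: total corner-gray = 30493  → 118.1437 mm³

118.144


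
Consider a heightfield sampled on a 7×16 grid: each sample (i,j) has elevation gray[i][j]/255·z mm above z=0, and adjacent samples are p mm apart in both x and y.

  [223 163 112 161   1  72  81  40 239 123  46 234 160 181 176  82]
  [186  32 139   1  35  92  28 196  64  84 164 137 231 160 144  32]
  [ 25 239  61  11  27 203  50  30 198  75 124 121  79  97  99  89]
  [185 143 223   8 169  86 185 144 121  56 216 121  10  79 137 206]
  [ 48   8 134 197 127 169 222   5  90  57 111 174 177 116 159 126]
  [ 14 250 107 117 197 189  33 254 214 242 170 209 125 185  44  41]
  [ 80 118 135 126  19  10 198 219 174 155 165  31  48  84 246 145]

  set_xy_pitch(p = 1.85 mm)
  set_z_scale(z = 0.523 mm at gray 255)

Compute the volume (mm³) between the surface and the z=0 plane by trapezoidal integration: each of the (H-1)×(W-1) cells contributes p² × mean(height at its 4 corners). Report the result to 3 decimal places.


77.692

height_mm = gray/255 × 0.523; cell vol = 1.85² × mean(4 corners)
unit = 1.85² × 0.523 / (4×255) = 0.00175487 mm³ per gray-sum
row 0: Σ corner-gray over 15 cells = 7115  → 12.4859
row 1: Σ corner-gray over 15 cells = 6174  → 10.8346
row 2: Σ corner-gray over 15 cells = 6729  → 11.8085
row 3: Σ corner-gray over 15 cells = 7453  → 13.0790
row 4: Σ corner-gray over 15 cells = 8393  → 14.7286
row 5: Σ corner-gray over 15 cells = 8408  → 14.7549
Σ rows: total corner-gray = 44272  → 77.6916 mm³


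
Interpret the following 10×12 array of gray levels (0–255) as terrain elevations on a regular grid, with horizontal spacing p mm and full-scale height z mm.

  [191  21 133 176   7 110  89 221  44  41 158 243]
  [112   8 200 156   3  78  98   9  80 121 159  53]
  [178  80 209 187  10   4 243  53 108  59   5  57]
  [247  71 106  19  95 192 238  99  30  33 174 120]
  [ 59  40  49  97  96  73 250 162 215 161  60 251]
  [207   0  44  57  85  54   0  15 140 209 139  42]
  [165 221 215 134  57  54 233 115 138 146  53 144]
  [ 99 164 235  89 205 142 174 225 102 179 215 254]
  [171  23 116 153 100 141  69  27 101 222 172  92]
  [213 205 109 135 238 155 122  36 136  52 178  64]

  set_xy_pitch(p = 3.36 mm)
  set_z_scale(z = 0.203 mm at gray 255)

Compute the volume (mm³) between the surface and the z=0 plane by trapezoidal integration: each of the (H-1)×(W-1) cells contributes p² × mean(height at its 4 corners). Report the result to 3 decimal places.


104.067

height_mm = gray/255 × 0.203; cell vol = 3.36² × mean(4 corners)
unit = 3.36² × 0.203 / (4×255) = 0.00224685 mm³ per gray-sum
row 0: Σ corner-gray over 11 cells = 4423  → 9.9378
row 1: Σ corner-gray over 11 cells = 4140  → 9.3020
row 2: Σ corner-gray over 11 cells = 4632  → 10.4074
row 3: Σ corner-gray over 11 cells = 5197  → 11.6769
row 4: Σ corner-gray over 11 cells = 4451  → 10.0007
row 5: Σ corner-gray over 11 cells = 4776  → 10.7310
row 6: Σ corner-gray over 11 cells = 6854  → 15.3999
row 7: Σ corner-gray over 11 cells = 6324  → 14.2091
row 8: Σ corner-gray over 11 cells = 5520  → 12.4026
Σ rows: total corner-gray = 46317  → 104.0674 mm³


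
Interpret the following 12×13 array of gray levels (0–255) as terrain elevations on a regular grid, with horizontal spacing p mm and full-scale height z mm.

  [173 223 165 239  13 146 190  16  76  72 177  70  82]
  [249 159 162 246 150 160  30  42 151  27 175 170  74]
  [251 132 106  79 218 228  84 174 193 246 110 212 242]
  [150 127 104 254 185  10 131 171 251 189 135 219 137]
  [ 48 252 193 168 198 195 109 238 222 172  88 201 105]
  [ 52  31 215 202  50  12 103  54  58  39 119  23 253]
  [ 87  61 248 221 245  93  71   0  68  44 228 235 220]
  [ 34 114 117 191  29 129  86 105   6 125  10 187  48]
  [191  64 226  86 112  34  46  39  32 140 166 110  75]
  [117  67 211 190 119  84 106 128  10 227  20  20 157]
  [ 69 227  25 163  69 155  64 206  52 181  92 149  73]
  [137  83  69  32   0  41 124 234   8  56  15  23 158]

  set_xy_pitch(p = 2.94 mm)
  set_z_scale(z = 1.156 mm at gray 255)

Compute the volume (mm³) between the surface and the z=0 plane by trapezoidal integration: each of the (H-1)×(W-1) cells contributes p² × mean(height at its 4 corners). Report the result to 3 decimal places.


654.163

height_mm = gray/255 × 1.156; cell vol = 2.94² × mean(4 corners)
unit = 2.94² × 1.156 / (4×255) = 0.00979608 mm³ per gray-sum
row 0: Σ corner-gray over 12 cells = 6296  → 61.6761
row 1: Σ corner-gray over 12 cells = 7324  → 71.7465
row 2: Σ corner-gray over 12 cells = 7896  → 77.3498
row 3: Σ corner-gray over 12 cells = 8064  → 78.9956
row 4: Σ corner-gray over 12 cells = 6342  → 62.1267
row 5: Σ corner-gray over 12 cells = 5452  → 53.4082
row 6: Σ corner-gray over 12 cells = 5615  → 55.0050
row 7: Σ corner-gray over 12 cells = 4656  → 45.6105
row 8: Σ corner-gray over 12 cells = 5014  → 49.1175
row 9: Σ corner-gray over 12 cells = 5546  → 54.3291
row 10: Σ corner-gray over 12 cells = 4573  → 44.7975
Σ rows: total corner-gray = 66778  → 654.1626 mm³


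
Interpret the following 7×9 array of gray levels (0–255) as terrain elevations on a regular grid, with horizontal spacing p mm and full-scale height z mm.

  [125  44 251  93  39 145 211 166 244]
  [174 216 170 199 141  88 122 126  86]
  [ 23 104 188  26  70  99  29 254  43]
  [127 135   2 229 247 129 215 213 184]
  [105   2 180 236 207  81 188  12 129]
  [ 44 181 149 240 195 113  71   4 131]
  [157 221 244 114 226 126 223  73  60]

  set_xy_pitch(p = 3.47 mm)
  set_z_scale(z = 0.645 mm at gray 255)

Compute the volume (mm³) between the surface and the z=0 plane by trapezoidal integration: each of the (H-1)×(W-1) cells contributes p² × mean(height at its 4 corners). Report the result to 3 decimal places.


height_mm = gray/255 × 0.645; cell vol = 3.47² × mean(4 corners)
unit = 3.47² × 0.645 / (4×255) = 0.0076141 mm³ per gray-sum
row 0: Σ corner-gray over 8 cells = 4651  → 35.4132
row 1: Σ corner-gray over 8 cells = 3990  → 30.3803
row 2: Σ corner-gray over 8 cells = 4257  → 32.4132
row 3: Σ corner-gray over 8 cells = 4697  → 35.7634
row 4: Σ corner-gray over 8 cells = 4127  → 31.4234
row 5: Σ corner-gray over 8 cells = 4752  → 36.1822
Σ rows: total corner-gray = 26474  → 201.5756 mm³

201.576


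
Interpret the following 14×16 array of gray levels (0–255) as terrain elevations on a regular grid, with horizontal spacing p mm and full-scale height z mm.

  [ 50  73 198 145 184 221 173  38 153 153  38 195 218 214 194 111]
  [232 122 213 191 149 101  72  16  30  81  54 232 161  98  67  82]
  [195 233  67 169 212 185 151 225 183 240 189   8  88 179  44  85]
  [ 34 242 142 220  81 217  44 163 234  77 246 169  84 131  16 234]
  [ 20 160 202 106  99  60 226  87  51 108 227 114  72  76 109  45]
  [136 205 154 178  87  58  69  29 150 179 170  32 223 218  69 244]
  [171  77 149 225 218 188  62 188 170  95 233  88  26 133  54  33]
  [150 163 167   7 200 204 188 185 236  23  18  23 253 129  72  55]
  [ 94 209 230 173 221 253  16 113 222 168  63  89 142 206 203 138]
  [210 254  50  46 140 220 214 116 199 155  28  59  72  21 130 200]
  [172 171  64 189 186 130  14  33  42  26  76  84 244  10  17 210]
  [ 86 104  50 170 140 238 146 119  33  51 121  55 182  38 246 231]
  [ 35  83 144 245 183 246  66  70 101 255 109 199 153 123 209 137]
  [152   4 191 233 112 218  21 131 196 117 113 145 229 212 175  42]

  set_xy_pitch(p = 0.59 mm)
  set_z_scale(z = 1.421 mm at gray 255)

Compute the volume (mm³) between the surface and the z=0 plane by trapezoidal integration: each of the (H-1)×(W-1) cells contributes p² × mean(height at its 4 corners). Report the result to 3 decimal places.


50.717

height_mm = gray/255 × 1.421; cell vol = 0.59² × mean(4 corners)
unit = 0.59² × 1.421 / (4×255) = 0.000484951 mm³ per gray-sum
row 0: Σ corner-gray over 15 cells = 8043  → 3.9005
row 1: Σ corner-gray over 15 cells = 8114  → 3.9349
row 2: Σ corner-gray over 15 cells = 9026  → 4.3772
row 3: Σ corner-gray over 15 cells = 7859  → 3.8112
row 4: Σ corner-gray over 15 cells = 7481  → 3.6279
row 5: Σ corner-gray over 15 cells = 8038  → 3.8980
row 6: Σ corner-gray over 15 cells = 7957  → 3.8588
row 7: Σ corner-gray over 15 cells = 8789  → 4.2622
row 8: Σ corner-gray over 15 cells = 8666  → 4.2026
row 9: Σ corner-gray over 15 cells = 6772  → 3.2841
row 10: Σ corner-gray over 15 cells = 6657  → 3.2283
row 11: Σ corner-gray over 15 cells = 8247  → 3.9994
row 12: Σ corner-gray over 15 cells = 8932  → 4.3316
Σ rows: total corner-gray = 104581  → 50.7167 mm³


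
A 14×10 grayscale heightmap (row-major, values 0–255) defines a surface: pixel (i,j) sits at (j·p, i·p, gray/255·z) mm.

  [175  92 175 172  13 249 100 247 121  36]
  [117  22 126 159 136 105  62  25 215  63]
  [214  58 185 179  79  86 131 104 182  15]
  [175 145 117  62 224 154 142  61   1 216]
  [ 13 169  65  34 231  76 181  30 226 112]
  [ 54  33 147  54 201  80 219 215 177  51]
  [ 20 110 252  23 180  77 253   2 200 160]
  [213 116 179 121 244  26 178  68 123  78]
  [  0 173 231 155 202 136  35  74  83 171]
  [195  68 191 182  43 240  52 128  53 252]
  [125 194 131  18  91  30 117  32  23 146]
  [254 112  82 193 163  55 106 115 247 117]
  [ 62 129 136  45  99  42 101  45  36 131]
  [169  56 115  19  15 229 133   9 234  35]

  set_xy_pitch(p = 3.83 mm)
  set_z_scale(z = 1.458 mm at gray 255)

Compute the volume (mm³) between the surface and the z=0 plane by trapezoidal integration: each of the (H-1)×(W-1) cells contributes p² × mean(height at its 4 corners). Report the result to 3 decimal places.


1174.894

height_mm = gray/255 × 1.458; cell vol = 3.83² × mean(4 corners)
unit = 3.83² × 1.458 / (4×255) = 0.0209679 mm³ per gray-sum
row 0: Σ corner-gray over 9 cells = 4429  → 92.8668
row 1: Σ corner-gray over 9 cells = 4117  → 86.3248
row 2: Σ corner-gray over 9 cells = 4440  → 93.0975
row 3: Σ corner-gray over 9 cells = 4352  → 91.2523
row 4: Σ corner-gray over 9 cells = 4506  → 94.4813
row 5: Σ corner-gray over 9 cells = 4731  → 99.1991
row 6: Σ corner-gray over 9 cells = 4775  → 100.1217
row 7: Σ corner-gray over 9 cells = 4750  → 99.5975
row 8: Σ corner-gray over 9 cells = 4710  → 98.7588
row 9: Σ corner-gray over 9 cells = 3904  → 81.8587
row 10: Σ corner-gray over 9 cells = 4060  → 85.1297
row 11: Σ corner-gray over 9 cells = 3976  → 83.3684
row 12: Σ corner-gray over 9 cells = 3283  → 68.8376
Σ rows: total corner-gray = 56033  → 1174.8942 mm³


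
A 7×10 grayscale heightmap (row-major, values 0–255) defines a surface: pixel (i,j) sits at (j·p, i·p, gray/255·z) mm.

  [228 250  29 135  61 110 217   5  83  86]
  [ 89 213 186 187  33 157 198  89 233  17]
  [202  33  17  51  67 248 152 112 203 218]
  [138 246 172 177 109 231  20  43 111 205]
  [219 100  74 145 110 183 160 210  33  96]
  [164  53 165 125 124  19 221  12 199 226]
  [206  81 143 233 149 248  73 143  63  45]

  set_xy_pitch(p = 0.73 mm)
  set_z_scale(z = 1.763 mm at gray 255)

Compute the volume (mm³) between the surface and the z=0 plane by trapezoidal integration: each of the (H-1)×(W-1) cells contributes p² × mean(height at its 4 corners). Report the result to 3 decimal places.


height_mm = gray/255 × 1.763; cell vol = 0.73² × mean(4 corners)
unit = 0.73² × 1.763 / (4×255) = 0.000921081 mm³ per gray-sum
row 0: Σ corner-gray over 9 cells = 4792  → 4.4138
row 1: Σ corner-gray over 9 cells = 4884  → 4.4986
row 2: Σ corner-gray over 9 cells = 4747  → 4.3724
row 3: Σ corner-gray over 9 cells = 4906  → 4.5188
row 4: Σ corner-gray over 9 cells = 4571  → 4.2103
row 5: Σ corner-gray over 9 cells = 4743  → 4.3687
Σ rows: total corner-gray = 28643  → 26.3825 mm³

26.383


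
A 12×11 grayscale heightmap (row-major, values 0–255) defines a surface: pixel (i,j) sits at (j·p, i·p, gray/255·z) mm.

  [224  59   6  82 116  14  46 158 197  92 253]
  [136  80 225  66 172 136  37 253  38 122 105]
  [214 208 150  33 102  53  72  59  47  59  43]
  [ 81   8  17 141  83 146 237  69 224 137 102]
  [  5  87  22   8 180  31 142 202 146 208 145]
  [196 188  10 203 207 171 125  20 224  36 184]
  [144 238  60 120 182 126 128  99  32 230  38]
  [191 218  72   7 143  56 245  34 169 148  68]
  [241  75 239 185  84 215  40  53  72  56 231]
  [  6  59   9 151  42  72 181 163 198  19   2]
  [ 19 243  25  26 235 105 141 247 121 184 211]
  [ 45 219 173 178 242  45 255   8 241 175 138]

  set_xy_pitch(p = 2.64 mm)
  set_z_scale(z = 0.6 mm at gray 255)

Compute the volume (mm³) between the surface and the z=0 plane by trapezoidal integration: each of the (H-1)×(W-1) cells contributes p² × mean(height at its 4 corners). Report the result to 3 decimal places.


height_mm = gray/255 × 0.6; cell vol = 2.64² × mean(4 corners)
unit = 2.64² × 0.6 / (4×255) = 0.00409976 mm³ per gray-sum
row 0: Σ corner-gray over 10 cells = 4516  → 18.5145
row 1: Σ corner-gray over 10 cells = 4322  → 17.7192
row 2: Σ corner-gray over 10 cells = 4130  → 16.9320
row 3: Σ corner-gray over 10 cells = 4509  → 18.4858
row 4: Σ corner-gray over 10 cells = 4950  → 20.2938
row 5: Σ corner-gray over 10 cells = 5360  → 21.9747
row 6: Σ corner-gray over 10 cells = 5055  → 20.7243
row 7: Σ corner-gray over 10 cells = 4953  → 20.3061
row 8: Σ corner-gray over 10 cells = 4306  → 17.6536
row 9: Σ corner-gray over 10 cells = 4680  → 19.1869
row 10: Σ corner-gray over 10 cells = 6139  → 25.1685
Σ rows: total corner-gray = 52920  → 216.9595 mm³

216.960


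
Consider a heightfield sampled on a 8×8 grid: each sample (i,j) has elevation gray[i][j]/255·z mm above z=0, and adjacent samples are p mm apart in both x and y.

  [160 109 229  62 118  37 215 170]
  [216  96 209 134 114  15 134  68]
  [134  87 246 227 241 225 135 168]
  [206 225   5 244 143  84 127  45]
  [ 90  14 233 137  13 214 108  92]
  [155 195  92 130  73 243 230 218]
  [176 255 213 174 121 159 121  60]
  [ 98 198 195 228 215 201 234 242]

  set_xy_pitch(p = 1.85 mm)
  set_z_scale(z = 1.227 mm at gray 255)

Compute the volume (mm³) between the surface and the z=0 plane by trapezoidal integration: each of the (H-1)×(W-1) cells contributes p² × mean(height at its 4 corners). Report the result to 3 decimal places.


height_mm = gray/255 × 1.227; cell vol = 1.85² × mean(4 corners)
unit = 1.85² × 1.227 / (4×255) = 0.00411707 mm³ per gray-sum
row 0: Σ corner-gray over 7 cells = 3558  → 14.6485
row 1: Σ corner-gray over 7 cells = 4312  → 17.7528
row 2: Σ corner-gray over 7 cells = 4531  → 18.6544
row 3: Σ corner-gray over 7 cells = 3527  → 14.5209
row 4: Σ corner-gray over 7 cells = 3919  → 16.1348
row 5: Σ corner-gray over 7 cells = 4621  → 19.0250
row 6: Σ corner-gray over 7 cells = 5204  → 21.4252
Σ rows: total corner-gray = 29672  → 122.1616 mm³

122.162


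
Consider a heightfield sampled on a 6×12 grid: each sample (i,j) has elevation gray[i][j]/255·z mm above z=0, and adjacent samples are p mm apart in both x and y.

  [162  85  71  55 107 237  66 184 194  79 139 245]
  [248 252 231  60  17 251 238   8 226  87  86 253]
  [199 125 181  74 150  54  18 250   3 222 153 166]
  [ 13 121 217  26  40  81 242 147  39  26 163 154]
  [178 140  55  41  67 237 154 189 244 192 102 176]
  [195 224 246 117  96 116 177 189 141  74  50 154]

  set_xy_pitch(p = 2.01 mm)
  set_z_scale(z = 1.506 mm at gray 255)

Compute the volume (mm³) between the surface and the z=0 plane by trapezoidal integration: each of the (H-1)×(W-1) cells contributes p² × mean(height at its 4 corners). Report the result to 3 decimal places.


176.925

height_mm = gray/255 × 1.506; cell vol = 2.01² × mean(4 corners)
unit = 2.01² × 1.506 / (4×255) = 0.00596509 mm³ per gray-sum
row 0: Σ corner-gray over 11 cells = 6254  → 37.3057
row 1: Σ corner-gray over 11 cells = 6238  → 37.2102
row 2: Σ corner-gray over 11 cells = 5196  → 30.9946
row 3: Σ corner-gray over 11 cells = 5567  → 33.2076
row 4: Σ corner-gray over 11 cells = 6405  → 38.2064
Σ rows: total corner-gray = 29660  → 176.9245 mm³


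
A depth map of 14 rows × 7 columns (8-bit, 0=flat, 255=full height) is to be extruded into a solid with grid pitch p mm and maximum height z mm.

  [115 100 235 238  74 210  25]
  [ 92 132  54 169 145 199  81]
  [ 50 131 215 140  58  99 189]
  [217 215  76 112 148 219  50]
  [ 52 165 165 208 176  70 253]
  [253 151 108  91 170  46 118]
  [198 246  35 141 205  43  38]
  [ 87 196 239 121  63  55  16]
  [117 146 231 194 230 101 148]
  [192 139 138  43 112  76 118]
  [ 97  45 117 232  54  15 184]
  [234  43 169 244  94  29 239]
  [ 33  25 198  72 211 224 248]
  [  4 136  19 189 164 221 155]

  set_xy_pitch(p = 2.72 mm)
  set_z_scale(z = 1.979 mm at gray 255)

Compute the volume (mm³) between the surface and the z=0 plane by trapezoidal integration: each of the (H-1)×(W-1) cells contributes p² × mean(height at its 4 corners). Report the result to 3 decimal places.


603.328

height_mm = gray/255 × 1.979; cell vol = 2.72² × mean(4 corners)
unit = 2.72² × 1.979 / (4×255) = 0.0143543 mm³ per gray-sum
row 0: Σ corner-gray over 6 cells = 3425  → 49.1636
row 1: Σ corner-gray over 6 cells = 3096  → 44.4411
row 2: Σ corner-gray over 6 cells = 3332  → 47.8287
row 3: Σ corner-gray over 6 cells = 3680  → 52.8240
row 4: Σ corner-gray over 6 cells = 3376  → 48.4603
row 5: Σ corner-gray over 6 cells = 3079  → 44.1970
row 6: Σ corner-gray over 6 cells = 3027  → 43.4506
row 7: Σ corner-gray over 6 cells = 3520  → 50.5273
row 8: Σ corner-gray over 6 cells = 3395  → 48.7330
row 9: Σ corner-gray over 6 cells = 2533  → 36.3596
row 10: Σ corner-gray over 6 cells = 2838  → 40.7376
row 11: Σ corner-gray over 6 cells = 3372  → 48.4029
row 12: Σ corner-gray over 6 cells = 3358  → 48.2019
Σ rows: total corner-gray = 42031  → 603.3275 mm³


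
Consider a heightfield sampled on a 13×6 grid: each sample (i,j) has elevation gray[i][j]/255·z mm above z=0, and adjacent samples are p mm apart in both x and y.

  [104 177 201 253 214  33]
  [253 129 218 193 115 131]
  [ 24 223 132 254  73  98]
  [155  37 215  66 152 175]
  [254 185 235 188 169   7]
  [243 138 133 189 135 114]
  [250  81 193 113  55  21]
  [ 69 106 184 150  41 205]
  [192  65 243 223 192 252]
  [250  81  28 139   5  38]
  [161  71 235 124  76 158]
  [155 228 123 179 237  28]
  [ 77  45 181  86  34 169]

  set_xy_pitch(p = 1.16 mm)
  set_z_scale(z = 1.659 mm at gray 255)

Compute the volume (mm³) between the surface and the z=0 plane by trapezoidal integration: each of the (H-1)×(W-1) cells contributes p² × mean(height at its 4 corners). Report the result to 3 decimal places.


height_mm = gray/255 × 1.659; cell vol = 1.16² × mean(4 corners)
unit = 1.16² × 1.659 / (4×255) = 0.00218858 mm³ per gray-sum
row 0: Σ corner-gray over 5 cells = 3521  → 7.7060
row 1: Σ corner-gray over 5 cells = 3180  → 6.9597
row 2: Σ corner-gray over 5 cells = 2756  → 6.0317
row 3: Σ corner-gray over 5 cells = 3085  → 6.7518
row 4: Σ corner-gray over 5 cells = 3362  → 7.3580
row 5: Σ corner-gray over 5 cells = 2702  → 5.9135
row 6: Σ corner-gray over 5 cells = 2391  → 5.2329
row 7: Σ corner-gray over 5 cells = 3126  → 6.8415
row 8: Σ corner-gray over 5 cells = 2684  → 5.8741
row 9: Σ corner-gray over 5 cells = 2125  → 4.6507
row 10: Σ corner-gray over 5 cells = 3048  → 6.6708
row 11: Σ corner-gray over 5 cells = 2655  → 5.8107
Σ rows: total corner-gray = 34635  → 75.8014 mm³

75.801


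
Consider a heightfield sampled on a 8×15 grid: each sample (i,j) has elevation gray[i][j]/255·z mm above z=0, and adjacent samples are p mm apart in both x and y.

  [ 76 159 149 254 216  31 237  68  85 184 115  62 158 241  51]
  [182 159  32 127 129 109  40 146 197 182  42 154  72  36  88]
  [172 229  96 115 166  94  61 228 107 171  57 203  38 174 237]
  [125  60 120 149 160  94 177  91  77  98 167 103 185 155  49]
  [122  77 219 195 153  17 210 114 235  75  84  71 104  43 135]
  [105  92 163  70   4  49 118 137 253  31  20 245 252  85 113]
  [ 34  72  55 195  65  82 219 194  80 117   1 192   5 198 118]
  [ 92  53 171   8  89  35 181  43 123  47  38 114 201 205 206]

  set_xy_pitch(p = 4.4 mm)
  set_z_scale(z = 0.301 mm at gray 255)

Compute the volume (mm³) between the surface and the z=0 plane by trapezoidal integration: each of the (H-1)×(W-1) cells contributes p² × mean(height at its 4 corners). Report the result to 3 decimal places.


height_mm = gray/255 × 0.301; cell vol = 4.4² × mean(4 corners)
unit = 4.4² × 0.301 / (4×255) = 0.0057131 mm³ per gray-sum
row 0: Σ corner-gray over 14 cells = 7165  → 40.9343
row 1: Σ corner-gray over 14 cells = 7007  → 40.0317
row 2: Σ corner-gray over 14 cells = 7333  → 41.8941
row 3: Σ corner-gray over 14 cells = 6897  → 39.4032
row 4: Σ corner-gray over 14 cells = 6707  → 38.3177
row 5: Σ corner-gray over 14 cells = 6358  → 36.3239
row 6: Σ corner-gray over 14 cells = 6016  → 34.3700
Σ rows: total corner-gray = 47483  → 271.2750 mm³

271.275


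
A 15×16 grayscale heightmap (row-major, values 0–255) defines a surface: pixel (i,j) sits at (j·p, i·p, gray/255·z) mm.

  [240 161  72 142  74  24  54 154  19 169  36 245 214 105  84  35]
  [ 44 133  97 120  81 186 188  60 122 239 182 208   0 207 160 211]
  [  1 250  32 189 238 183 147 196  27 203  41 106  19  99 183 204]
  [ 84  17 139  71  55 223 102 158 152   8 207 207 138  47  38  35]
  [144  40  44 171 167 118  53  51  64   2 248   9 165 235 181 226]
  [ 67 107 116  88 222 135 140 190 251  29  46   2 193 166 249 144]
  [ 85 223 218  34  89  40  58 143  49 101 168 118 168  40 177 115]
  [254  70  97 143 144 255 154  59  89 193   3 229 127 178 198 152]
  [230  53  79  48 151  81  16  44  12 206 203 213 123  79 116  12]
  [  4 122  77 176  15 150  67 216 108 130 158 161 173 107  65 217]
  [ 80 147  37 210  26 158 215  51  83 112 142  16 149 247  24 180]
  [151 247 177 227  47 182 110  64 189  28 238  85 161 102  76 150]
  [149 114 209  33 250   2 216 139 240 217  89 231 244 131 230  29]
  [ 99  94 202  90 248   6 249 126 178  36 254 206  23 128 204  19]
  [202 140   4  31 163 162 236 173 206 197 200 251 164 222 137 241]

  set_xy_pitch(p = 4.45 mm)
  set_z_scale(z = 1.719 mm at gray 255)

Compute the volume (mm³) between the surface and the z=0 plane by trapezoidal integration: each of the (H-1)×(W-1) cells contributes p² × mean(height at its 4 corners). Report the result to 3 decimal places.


3635.659

height_mm = gray/255 × 1.719; cell vol = 4.45² × mean(4 corners)
unit = 4.45² × 1.719 / (4×255) = 0.033373 mm³ per gray-sum
row 0: Σ corner-gray over 15 cells = 7602  → 253.7018
row 1: Σ corner-gray over 15 cells = 8252  → 275.3943
row 2: Σ corner-gray over 15 cells = 7274  → 242.7555
row 3: Σ corner-gray over 15 cells = 6709  → 223.8997
row 4: Σ corner-gray over 15 cells = 7545  → 251.7996
row 5: Σ corner-gray over 15 cells = 7531  → 251.3323
row 6: Σ corner-gray over 15 cells = 7736  → 258.1738
row 7: Σ corner-gray over 15 cells = 7374  → 246.0928
row 8: Σ corner-gray over 15 cells = 6761  → 225.6351
row 9: Σ corner-gray over 15 cells = 7165  → 239.1178
row 10: Σ corner-gray over 15 cells = 7661  → 255.6708
row 11: Σ corner-gray over 15 cells = 9035  → 301.5254
row 12: Σ corner-gray over 15 cells = 9074  → 302.8269
row 13: Σ corner-gray over 15 cells = 9221  → 307.7328
Σ rows: total corner-gray = 108940  → 3635.6586 mm³


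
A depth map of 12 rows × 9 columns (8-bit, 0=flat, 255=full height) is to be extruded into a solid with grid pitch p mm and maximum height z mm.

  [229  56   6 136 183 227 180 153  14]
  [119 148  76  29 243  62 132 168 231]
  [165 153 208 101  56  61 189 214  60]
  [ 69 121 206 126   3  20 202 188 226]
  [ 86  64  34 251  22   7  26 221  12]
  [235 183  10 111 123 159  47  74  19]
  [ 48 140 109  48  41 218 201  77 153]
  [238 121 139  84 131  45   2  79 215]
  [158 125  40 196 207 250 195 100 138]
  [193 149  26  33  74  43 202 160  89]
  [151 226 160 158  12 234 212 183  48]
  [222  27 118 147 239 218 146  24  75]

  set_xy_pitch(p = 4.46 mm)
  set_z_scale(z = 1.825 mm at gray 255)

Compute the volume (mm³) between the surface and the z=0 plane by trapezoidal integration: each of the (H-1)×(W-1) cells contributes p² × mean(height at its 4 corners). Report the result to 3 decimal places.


height_mm = gray/255 × 1.825; cell vol = 4.46² × mean(4 corners)
unit = 4.46² × 1.825 / (4×255) = 0.0355904 mm³ per gray-sum
row 0: Σ corner-gray over 8 cells = 4191  → 149.1592
row 1: Σ corner-gray over 8 cells = 4255  → 151.4370
row 2: Σ corner-gray over 8 cells = 4216  → 150.0490
row 3: Σ corner-gray over 8 cells = 3375  → 120.1175
row 4: Σ corner-gray over 8 cells = 3016  → 107.3405
row 5: Σ corner-gray over 8 cells = 3537  → 125.8831
row 6: Σ corner-gray over 8 cells = 3524  → 125.4204
row 7: Σ corner-gray over 8 cells = 4177  → 148.6609
row 8: Σ corner-gray over 8 cells = 4178  → 148.6965
row 9: Σ corner-gray over 8 cells = 4225  → 150.3693
row 10: Σ corner-gray over 8 cells = 4704  → 167.4171
Σ rows: total corner-gray = 43398  → 1544.5506 mm³

1544.551


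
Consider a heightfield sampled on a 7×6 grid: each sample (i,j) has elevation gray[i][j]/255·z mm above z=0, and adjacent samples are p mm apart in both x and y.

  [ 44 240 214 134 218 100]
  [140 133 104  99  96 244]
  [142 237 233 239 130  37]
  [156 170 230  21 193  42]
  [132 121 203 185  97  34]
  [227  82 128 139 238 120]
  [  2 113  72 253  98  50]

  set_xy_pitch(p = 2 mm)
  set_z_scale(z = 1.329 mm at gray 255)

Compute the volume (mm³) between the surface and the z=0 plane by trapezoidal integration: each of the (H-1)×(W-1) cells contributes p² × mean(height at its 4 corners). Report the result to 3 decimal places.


height_mm = gray/255 × 1.329; cell vol = 2² × mean(4 corners)
unit = 2² × 1.329 / (4×255) = 0.00521176 mm³ per gray-sum
row 0: Σ corner-gray over 5 cells = 3004  → 15.6561
row 1: Σ corner-gray over 5 cells = 3105  → 16.1825
row 2: Σ corner-gray over 5 cells = 3283  → 17.1102
row 3: Σ corner-gray over 5 cells = 2804  → 14.6138
row 4: Σ corner-gray over 5 cells = 2899  → 15.1089
row 5: Σ corner-gray over 5 cells = 2645  → 13.7851
Σ rows: total corner-gray = 17740  → 92.4567 mm³

92.457


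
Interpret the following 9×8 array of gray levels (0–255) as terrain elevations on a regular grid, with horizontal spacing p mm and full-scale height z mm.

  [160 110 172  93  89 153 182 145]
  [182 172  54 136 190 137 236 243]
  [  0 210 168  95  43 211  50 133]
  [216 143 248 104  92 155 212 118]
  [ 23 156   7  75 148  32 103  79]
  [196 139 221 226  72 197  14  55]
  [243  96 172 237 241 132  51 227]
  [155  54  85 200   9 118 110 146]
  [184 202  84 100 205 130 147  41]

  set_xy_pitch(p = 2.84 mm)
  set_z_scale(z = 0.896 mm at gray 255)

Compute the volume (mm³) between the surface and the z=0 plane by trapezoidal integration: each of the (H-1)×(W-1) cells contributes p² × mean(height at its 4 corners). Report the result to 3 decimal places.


height_mm = gray/255 × 0.896; cell vol = 2.84² × mean(4 corners)
unit = 2.84² × 0.896 / (4×255) = 0.00708508 mm³ per gray-sum
row 0: Σ corner-gray over 7 cells = 4178  → 29.6014
row 1: Σ corner-gray over 7 cells = 3962  → 28.0711
row 2: Σ corner-gray over 7 cells = 3929  → 27.8373
row 3: Σ corner-gray over 7 cells = 3386  → 23.9901
row 4: Σ corner-gray over 7 cells = 3133  → 22.1975
row 5: Σ corner-gray over 7 cells = 4317  → 30.5863
row 6: Σ corner-gray over 7 cells = 3781  → 26.7887
row 7: Σ corner-gray over 7 cells = 3414  → 24.1884
Σ rows: total corner-gray = 30100  → 213.2608 mm³

213.261


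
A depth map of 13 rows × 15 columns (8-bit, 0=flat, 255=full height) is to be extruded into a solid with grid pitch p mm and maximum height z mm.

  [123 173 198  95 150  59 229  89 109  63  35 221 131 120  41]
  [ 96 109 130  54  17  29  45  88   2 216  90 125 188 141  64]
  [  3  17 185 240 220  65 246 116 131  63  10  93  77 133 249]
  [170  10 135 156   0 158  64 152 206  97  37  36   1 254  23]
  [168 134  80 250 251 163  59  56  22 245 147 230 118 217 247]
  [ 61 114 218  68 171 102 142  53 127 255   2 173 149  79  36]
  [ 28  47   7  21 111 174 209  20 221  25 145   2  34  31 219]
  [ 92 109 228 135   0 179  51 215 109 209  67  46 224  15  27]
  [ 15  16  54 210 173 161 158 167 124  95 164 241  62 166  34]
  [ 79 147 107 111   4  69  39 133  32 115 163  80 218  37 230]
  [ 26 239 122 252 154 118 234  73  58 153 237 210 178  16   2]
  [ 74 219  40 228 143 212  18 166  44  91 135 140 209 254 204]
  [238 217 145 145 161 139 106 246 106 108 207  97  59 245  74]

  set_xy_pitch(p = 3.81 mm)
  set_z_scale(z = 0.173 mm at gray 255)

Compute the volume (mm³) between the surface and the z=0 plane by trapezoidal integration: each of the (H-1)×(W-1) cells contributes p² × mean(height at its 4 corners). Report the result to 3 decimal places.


height_mm = gray/255 × 0.173; cell vol = 3.81² × mean(4 corners)
unit = 3.81² × 0.173 / (4×255) = 0.00246204 mm³ per gray-sum
row 0: Σ corner-gray over 14 cells = 6136  → 15.1071
row 1: Σ corner-gray over 14 cells = 6072  → 14.9495
row 2: Σ corner-gray over 14 cells = 6249  → 15.3853
row 3: Σ corner-gray over 14 cells = 7164  → 17.6381
row 4: Σ corner-gray over 14 cells = 7762  → 19.1104
row 5: Σ corner-gray over 14 cells = 5744  → 14.1420
row 6: Σ corner-gray over 14 cells = 5634  → 13.8712
row 7: Σ corner-gray over 14 cells = 6924  → 17.0472
row 8: Σ corner-gray over 14 cells = 6450  → 15.8802
row 9: Σ corner-gray over 14 cells = 6935  → 17.0743
row 10: Σ corner-gray over 14 cells = 8192  → 20.1691
row 11: Σ corner-gray over 14 cells = 8350  → 20.5581
Σ rows: total corner-gray = 81612  → 200.9324 mm³

200.932


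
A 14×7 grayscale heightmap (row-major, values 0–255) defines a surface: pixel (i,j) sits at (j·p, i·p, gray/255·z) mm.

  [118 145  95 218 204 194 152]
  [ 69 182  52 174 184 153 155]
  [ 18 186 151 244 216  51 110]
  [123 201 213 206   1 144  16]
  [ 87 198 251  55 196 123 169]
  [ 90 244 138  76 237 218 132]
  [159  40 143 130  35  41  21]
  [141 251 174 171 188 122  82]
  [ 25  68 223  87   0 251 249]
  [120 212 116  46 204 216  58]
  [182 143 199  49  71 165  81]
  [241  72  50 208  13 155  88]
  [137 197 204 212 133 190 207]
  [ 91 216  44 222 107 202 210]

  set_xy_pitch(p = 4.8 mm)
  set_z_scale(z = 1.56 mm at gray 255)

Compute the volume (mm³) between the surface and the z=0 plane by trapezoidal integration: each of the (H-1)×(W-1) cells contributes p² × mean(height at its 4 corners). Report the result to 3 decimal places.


height_mm = gray/255 × 1.56; cell vol = 4.8² × mean(4 corners)
unit = 4.8² × 1.56 / (4×255) = 0.0352376 mm³ per gray-sum
row 0: Σ corner-gray over 6 cells = 3696  → 130.2383
row 1: Σ corner-gray over 6 cells = 3538  → 124.6708
row 2: Σ corner-gray over 6 cells = 3493  → 123.0851
row 3: Σ corner-gray over 6 cells = 3571  → 125.8336
row 4: Σ corner-gray over 6 cells = 3950  → 139.1887
row 5: Σ corner-gray over 6 cells = 3006  → 105.9244
row 6: Σ corner-gray over 6 cells = 2993  → 105.4663
row 7: Σ corner-gray over 6 cells = 3567  → 125.6927
row 8: Σ corner-gray over 6 cells = 3298  → 116.2138
row 9: Σ corner-gray over 6 cells = 3283  → 115.6852
row 10: Σ corner-gray over 6 cells = 2842  → 100.1454
row 11: Σ corner-gray over 6 cells = 3541  → 124.7765
row 12: Σ corner-gray over 6 cells = 4099  → 144.4391
Σ rows: total corner-gray = 44877  → 1581.3599 mm³

1581.360


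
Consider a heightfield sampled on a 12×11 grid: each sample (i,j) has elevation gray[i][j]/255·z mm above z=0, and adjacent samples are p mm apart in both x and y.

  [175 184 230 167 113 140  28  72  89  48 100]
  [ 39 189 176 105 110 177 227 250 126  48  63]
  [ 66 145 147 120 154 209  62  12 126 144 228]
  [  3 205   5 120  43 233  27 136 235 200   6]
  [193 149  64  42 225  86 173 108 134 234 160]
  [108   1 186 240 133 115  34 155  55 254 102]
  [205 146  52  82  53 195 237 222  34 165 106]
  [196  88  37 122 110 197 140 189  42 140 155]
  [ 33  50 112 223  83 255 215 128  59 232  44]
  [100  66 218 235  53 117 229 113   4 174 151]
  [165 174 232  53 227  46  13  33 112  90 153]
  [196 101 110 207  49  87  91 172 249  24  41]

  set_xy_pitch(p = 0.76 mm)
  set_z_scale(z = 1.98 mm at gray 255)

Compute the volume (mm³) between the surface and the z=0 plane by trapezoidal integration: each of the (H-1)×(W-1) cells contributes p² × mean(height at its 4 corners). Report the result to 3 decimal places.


height_mm = gray/255 × 1.98; cell vol = 0.76² × mean(4 corners)
unit = 0.76² × 1.98 / (4×255) = 0.00112122 mm³ per gray-sum
row 0: Σ corner-gray over 10 cells = 5335  → 5.9817
row 1: Σ corner-gray over 10 cells = 5450  → 6.1107
row 2: Σ corner-gray over 10 cells = 4949  → 5.5489
row 3: Σ corner-gray over 10 cells = 5200  → 5.8304
row 4: Σ corner-gray over 10 cells = 5339  → 5.9862
row 5: Σ corner-gray over 10 cells = 5239  → 5.8741
row 6: Σ corner-gray over 10 cells = 5164  → 5.7900
row 7: Σ corner-gray over 10 cells = 5272  → 5.9111
row 8: Σ corner-gray over 10 cells = 5460  → 6.1219
row 9: Σ corner-gray over 10 cells = 4947  → 5.5467
row 10: Σ corner-gray over 10 cells = 4695  → 5.2641
Σ rows: total corner-gray = 57050  → 63.9658 mm³

63.966


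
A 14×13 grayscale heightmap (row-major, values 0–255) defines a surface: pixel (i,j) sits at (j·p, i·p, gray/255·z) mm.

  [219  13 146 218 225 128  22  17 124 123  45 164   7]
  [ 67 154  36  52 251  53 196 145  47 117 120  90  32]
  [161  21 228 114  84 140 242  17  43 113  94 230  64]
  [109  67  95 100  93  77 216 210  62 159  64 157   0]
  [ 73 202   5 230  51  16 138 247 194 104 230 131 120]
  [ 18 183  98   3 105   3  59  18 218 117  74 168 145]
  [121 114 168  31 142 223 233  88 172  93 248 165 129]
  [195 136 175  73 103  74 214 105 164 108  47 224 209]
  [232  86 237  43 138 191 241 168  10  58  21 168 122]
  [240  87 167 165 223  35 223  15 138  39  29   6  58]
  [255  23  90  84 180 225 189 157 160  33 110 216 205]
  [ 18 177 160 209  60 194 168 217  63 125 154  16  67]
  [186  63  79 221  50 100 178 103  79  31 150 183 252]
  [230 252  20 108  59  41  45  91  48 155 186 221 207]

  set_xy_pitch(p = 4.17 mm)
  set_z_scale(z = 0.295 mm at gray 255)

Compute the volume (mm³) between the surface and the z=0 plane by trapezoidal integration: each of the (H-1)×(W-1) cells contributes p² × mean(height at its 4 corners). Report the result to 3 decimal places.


height_mm = gray/255 × 0.295; cell vol = 4.17² × mean(4 corners)
unit = 4.17² × 0.295 / (4×255) = 0.00502914 mm³ per gray-sum
row 0: Σ corner-gray over 12 cells = 5297  → 26.6394
row 1: Σ corner-gray over 12 cells = 5498  → 27.6502
row 2: Σ corner-gray over 12 cells = 5586  → 28.0928
row 3: Σ corner-gray over 12 cells = 5998  → 30.1648
row 4: Σ corner-gray over 12 cells = 5544  → 27.8816
row 5: Σ corner-gray over 12 cells = 5859  → 29.4657
row 6: Σ corner-gray over 12 cells = 6854  → 34.4697
row 7: Σ corner-gray over 12 cells = 6326  → 31.8144
row 8: Σ corner-gray over 12 cells = 5628  → 28.3040
row 9: Σ corner-gray over 12 cells = 5946  → 29.9033
row 10: Σ corner-gray over 12 cells = 6565  → 33.0163
row 11: Σ corner-gray over 12 cells = 6083  → 30.5923
row 12: Σ corner-gray over 12 cells = 5801  → 29.1741
Σ rows: total corner-gray = 76985  → 387.1685 mm³

387.169
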